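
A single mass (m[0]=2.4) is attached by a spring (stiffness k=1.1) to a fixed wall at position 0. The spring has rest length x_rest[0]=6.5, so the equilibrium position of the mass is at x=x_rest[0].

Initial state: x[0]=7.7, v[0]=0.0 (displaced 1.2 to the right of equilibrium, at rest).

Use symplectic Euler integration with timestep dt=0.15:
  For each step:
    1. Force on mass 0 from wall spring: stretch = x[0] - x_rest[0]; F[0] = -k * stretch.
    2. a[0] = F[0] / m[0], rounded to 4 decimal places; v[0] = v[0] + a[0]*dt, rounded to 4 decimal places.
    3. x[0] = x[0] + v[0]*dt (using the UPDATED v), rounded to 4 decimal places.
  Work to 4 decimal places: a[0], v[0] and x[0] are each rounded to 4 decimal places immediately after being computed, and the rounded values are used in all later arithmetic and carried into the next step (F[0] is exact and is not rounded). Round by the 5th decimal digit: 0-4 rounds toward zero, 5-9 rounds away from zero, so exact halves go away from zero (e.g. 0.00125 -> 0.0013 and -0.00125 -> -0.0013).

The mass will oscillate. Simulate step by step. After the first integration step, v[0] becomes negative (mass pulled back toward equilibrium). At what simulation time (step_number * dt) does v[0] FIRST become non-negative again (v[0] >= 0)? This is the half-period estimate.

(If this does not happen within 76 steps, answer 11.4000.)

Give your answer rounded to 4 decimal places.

Answer: 4.6500

Derivation:
Step 0: x=[7.7000] v=[0.0000]
Step 1: x=[7.6876] v=[-0.0825]
Step 2: x=[7.6630] v=[-0.1641]
Step 3: x=[7.6264] v=[-0.2441]
Step 4: x=[7.5782] v=[-0.3215]
Step 5: x=[7.5189] v=[-0.3956]
Step 6: x=[7.4490] v=[-0.4657]
Step 7: x=[7.3694] v=[-0.5310]
Step 8: x=[7.2808] v=[-0.5908]
Step 9: x=[7.1841] v=[-0.6445]
Step 10: x=[7.0804] v=[-0.6915]
Step 11: x=[6.9707] v=[-0.7314]
Step 12: x=[6.8561] v=[-0.7638]
Step 13: x=[6.7379] v=[-0.7883]
Step 14: x=[6.6172] v=[-0.8047]
Step 15: x=[6.4953] v=[-0.8128]
Step 16: x=[6.3734] v=[-0.8125]
Step 17: x=[6.2528] v=[-0.8038]
Step 18: x=[6.1348] v=[-0.7868]
Step 19: x=[6.0205] v=[-0.7617]
Step 20: x=[5.9112] v=[-0.7287]
Step 21: x=[5.8080] v=[-0.6882]
Step 22: x=[5.7119] v=[-0.6406]
Step 23: x=[5.6239] v=[-0.5864]
Step 24: x=[5.5450] v=[-0.5262]
Step 25: x=[5.4759] v=[-0.4605]
Step 26: x=[5.4174] v=[-0.3901]
Step 27: x=[5.3700] v=[-0.3157]
Step 28: x=[5.3343] v=[-0.2380]
Step 29: x=[5.3106] v=[-0.1579]
Step 30: x=[5.2992] v=[-0.0761]
Step 31: x=[5.3002] v=[0.0065]
First v>=0 after going negative at step 31, time=4.6500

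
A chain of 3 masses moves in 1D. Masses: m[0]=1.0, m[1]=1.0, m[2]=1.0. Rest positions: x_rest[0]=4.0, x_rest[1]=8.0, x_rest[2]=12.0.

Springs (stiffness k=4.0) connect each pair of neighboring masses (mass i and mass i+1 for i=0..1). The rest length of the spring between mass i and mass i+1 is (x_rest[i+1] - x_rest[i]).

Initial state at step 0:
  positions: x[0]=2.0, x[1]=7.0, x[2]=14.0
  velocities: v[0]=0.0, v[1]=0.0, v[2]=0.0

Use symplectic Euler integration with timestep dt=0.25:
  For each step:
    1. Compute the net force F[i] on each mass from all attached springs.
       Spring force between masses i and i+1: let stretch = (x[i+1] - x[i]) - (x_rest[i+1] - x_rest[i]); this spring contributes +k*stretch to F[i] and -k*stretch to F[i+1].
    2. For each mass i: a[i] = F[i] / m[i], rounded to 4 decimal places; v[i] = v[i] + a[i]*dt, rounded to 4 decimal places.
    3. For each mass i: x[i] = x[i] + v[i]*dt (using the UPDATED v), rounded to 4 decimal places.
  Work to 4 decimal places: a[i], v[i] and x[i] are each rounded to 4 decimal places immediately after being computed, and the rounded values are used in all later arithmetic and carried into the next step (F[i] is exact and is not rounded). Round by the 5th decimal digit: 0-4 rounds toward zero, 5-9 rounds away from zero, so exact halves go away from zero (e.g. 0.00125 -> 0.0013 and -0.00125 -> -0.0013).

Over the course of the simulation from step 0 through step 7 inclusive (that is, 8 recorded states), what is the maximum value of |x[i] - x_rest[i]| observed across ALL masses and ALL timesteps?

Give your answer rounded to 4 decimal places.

Answer: 2.1865

Derivation:
Step 0: x=[2.0000 7.0000 14.0000] v=[0.0000 0.0000 0.0000]
Step 1: x=[2.2500 7.5000 13.2500] v=[1.0000 2.0000 -3.0000]
Step 2: x=[2.8125 8.1250 12.0625] v=[2.2500 2.5000 -4.7500]
Step 3: x=[3.7031 8.4063 10.8906] v=[3.5625 1.1250 -4.6875]
Step 4: x=[4.7695 8.1328 10.0977] v=[4.2657 -1.0939 -3.1718]
Step 5: x=[5.6768 7.5097 9.8135] v=[3.6290 -2.4923 -1.1367]
Step 6: x=[6.0423 7.0044 9.9534] v=[1.4619 -2.0214 0.5595]
Step 7: x=[5.6483 6.9958 10.3560] v=[-1.5760 -0.0345 1.6105]
Max displacement = 2.1865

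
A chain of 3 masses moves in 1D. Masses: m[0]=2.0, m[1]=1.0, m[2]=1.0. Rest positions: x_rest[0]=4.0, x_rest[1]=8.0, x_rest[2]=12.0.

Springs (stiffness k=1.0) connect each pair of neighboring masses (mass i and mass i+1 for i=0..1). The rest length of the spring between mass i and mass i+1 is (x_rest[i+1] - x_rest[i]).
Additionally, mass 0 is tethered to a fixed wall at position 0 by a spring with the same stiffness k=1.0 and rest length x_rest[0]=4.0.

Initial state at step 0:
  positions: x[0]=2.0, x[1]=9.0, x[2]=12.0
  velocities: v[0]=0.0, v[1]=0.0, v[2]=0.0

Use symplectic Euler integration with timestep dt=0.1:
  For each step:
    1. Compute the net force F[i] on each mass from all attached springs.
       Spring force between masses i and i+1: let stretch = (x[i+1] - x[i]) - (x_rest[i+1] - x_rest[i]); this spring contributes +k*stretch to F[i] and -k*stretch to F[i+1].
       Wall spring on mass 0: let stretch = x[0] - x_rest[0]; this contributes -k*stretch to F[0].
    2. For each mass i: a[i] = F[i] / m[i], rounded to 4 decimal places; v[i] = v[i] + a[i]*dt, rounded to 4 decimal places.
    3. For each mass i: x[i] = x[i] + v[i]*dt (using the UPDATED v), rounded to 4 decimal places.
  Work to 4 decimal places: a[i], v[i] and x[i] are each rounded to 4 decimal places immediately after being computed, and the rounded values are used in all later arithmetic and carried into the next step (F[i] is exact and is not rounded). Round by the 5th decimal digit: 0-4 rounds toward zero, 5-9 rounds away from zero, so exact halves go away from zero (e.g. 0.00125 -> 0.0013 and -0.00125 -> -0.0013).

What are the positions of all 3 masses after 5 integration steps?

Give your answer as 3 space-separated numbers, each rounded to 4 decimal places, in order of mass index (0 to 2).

Answer: 2.3596 8.4394 12.1330

Derivation:
Step 0: x=[2.0000 9.0000 12.0000] v=[0.0000 0.0000 0.0000]
Step 1: x=[2.0250 8.9600 12.0100] v=[0.2500 -0.4000 0.1000]
Step 2: x=[2.0746 8.8812 12.0295] v=[0.4955 -0.7885 0.1950]
Step 3: x=[2.1478 8.7658 12.0575] v=[0.7321 -1.1543 0.2802]
Step 4: x=[2.2434 8.6171 12.0926] v=[0.9556 -1.4869 0.3510]
Step 5: x=[2.3596 8.4394 12.1330] v=[1.1621 -1.7767 0.4035]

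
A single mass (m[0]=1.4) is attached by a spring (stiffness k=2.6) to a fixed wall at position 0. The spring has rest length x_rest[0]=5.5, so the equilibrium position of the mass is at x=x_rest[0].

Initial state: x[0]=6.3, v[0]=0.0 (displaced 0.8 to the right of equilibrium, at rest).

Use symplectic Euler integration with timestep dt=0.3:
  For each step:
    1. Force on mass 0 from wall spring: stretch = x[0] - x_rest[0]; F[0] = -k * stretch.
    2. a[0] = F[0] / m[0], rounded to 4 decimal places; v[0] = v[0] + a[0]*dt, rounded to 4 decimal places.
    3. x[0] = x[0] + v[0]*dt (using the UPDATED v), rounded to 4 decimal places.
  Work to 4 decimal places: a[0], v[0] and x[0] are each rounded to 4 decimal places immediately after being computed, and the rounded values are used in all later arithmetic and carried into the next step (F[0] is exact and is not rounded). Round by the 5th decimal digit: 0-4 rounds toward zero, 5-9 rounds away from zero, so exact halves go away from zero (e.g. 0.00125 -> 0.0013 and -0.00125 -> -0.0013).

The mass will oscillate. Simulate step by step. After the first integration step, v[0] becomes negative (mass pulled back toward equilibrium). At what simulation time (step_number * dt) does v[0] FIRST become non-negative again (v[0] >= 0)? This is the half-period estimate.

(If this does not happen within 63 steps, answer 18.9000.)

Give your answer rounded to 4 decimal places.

Answer: 2.4000

Derivation:
Step 0: x=[6.3000] v=[0.0000]
Step 1: x=[6.1663] v=[-0.4457]
Step 2: x=[5.9212] v=[-0.8169]
Step 3: x=[5.6057] v=[-1.0516]
Step 4: x=[5.2726] v=[-1.1105]
Step 5: x=[4.9775] v=[-0.9838]
Step 6: x=[4.7697] v=[-0.6927]
Step 7: x=[4.6840] v=[-0.2858]
Step 8: x=[4.7346] v=[0.1688]
First v>=0 after going negative at step 8, time=2.4000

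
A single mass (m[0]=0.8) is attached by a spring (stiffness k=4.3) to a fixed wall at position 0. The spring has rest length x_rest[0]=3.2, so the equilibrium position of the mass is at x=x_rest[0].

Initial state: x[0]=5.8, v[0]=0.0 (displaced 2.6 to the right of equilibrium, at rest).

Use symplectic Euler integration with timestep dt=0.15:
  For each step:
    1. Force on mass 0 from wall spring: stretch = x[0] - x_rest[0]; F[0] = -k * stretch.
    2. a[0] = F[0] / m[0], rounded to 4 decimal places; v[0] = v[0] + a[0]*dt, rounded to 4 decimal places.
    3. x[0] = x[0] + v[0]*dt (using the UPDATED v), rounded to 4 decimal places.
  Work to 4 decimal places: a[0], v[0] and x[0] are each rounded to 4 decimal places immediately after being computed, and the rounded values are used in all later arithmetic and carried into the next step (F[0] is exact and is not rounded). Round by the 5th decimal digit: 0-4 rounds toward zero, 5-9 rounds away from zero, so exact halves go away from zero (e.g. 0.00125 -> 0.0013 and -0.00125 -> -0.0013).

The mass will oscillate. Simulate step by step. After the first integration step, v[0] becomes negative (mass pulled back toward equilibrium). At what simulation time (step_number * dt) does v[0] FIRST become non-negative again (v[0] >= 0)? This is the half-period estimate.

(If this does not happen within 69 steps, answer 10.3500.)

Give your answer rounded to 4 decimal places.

Step 0: x=[5.8000] v=[0.0000]
Step 1: x=[5.4856] v=[-2.0963]
Step 2: x=[4.8947] v=[-3.9391]
Step 3: x=[4.0989] v=[-5.3055]
Step 4: x=[3.1944] v=[-6.0302]
Step 5: x=[2.2905] v=[-6.0257]
Step 6: x=[1.4966] v=[-5.2924]
Step 7: x=[0.9088] v=[-3.9190]
Step 8: x=[0.5980] v=[-2.0717]
Step 9: x=[0.6019] v=[0.0262]
First v>=0 after going negative at step 9, time=1.3500

Answer: 1.3500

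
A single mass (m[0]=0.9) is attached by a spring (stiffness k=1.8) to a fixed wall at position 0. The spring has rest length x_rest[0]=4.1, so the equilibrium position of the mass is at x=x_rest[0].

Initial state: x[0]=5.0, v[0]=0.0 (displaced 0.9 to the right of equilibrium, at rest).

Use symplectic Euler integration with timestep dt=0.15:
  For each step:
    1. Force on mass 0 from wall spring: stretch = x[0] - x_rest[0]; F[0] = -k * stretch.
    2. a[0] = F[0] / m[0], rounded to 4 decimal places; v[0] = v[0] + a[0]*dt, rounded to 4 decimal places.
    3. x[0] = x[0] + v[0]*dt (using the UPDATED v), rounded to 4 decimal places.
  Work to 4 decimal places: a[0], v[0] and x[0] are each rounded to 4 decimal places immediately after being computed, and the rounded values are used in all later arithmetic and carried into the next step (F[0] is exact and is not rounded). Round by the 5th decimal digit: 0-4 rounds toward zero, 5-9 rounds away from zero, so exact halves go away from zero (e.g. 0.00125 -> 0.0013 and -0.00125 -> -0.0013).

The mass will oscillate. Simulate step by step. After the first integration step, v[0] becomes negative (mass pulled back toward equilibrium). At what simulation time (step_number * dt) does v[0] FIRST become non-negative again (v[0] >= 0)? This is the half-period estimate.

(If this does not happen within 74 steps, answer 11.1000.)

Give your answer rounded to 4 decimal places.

Step 0: x=[5.0000] v=[0.0000]
Step 1: x=[4.9595] v=[-0.2700]
Step 2: x=[4.8803] v=[-0.5279]
Step 3: x=[4.7660] v=[-0.7620]
Step 4: x=[4.6217] v=[-0.9618]
Step 5: x=[4.4540] v=[-1.1183]
Step 6: x=[4.2703] v=[-1.2245]
Step 7: x=[4.0790] v=[-1.2756]
Step 8: x=[3.8886] v=[-1.2693]
Step 9: x=[3.7077] v=[-1.2059]
Step 10: x=[3.5445] v=[-1.0882]
Step 11: x=[3.4063] v=[-0.9216]
Step 12: x=[3.2993] v=[-0.7135]
Step 13: x=[3.2283] v=[-0.4733]
Step 14: x=[3.1965] v=[-0.2118]
Step 15: x=[3.2054] v=[0.0593]
First v>=0 after going negative at step 15, time=2.2500

Answer: 2.2500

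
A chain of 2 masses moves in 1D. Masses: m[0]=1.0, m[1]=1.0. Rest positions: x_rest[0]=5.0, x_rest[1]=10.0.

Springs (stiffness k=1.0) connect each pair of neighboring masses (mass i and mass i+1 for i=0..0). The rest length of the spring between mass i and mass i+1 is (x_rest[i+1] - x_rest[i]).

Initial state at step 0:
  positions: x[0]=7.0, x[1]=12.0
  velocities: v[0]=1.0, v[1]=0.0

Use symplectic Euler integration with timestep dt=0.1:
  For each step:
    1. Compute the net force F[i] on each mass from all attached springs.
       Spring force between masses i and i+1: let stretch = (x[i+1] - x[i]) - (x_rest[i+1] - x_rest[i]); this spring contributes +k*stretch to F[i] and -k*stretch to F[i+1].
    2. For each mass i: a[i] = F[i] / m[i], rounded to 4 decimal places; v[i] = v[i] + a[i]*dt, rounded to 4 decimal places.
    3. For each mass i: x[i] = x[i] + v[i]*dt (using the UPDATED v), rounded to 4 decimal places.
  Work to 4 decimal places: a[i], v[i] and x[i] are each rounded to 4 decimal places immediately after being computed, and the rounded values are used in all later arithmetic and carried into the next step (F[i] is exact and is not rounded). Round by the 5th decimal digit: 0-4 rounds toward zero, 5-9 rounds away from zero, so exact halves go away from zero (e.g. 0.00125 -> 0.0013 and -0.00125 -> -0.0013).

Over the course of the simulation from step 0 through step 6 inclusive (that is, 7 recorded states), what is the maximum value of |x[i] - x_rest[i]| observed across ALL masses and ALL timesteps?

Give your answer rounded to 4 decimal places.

Step 0: x=[7.0000 12.0000] v=[1.0000 0.0000]
Step 1: x=[7.1000 12.0000] v=[1.0000 0.0000]
Step 2: x=[7.1990 12.0010] v=[0.9900 0.0100]
Step 3: x=[7.2960 12.0040] v=[0.9702 0.0298]
Step 4: x=[7.3901 12.0099] v=[0.9410 0.0590]
Step 5: x=[7.4804 12.0196] v=[0.9030 0.0970]
Step 6: x=[7.5661 12.0339] v=[0.8569 0.1431]
Max displacement = 2.5661

Answer: 2.5661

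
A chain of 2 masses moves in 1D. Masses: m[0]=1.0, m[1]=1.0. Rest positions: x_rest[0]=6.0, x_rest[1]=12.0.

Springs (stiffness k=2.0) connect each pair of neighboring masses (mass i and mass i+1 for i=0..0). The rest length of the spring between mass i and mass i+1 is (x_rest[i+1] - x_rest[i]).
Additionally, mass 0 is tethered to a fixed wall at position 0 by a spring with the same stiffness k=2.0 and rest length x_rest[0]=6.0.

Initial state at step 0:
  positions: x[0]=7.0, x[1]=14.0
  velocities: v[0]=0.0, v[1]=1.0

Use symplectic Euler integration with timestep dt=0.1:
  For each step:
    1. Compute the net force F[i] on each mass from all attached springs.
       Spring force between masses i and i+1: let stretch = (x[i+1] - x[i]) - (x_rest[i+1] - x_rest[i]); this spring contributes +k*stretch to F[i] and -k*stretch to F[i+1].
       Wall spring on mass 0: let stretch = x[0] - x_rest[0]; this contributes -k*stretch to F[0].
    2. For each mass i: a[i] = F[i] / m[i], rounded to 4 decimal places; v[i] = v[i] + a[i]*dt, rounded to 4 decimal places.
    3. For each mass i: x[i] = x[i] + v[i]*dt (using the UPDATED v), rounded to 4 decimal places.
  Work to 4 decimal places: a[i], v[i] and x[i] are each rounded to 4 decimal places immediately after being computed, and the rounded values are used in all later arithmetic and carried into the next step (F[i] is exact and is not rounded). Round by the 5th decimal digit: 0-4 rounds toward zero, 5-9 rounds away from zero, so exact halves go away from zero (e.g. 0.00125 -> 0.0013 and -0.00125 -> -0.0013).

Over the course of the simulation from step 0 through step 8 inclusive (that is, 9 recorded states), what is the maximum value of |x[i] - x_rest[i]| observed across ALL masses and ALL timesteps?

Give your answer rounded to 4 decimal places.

Step 0: x=[7.0000 14.0000] v=[0.0000 1.0000]
Step 1: x=[7.0000 14.0800] v=[0.0000 0.8000]
Step 2: x=[7.0016 14.1384] v=[0.0160 0.5840]
Step 3: x=[7.0059 14.1741] v=[0.0430 0.3566]
Step 4: x=[7.0135 14.1864] v=[0.0755 0.1230]
Step 5: x=[7.0242 14.1752] v=[0.1074 -0.1116]
Step 6: x=[7.0375 14.1410] v=[0.1328 -0.3418]
Step 7: x=[7.0521 14.0848] v=[0.1460 -0.5625]
Step 8: x=[7.0663 14.0079] v=[0.1421 -0.7690]
Max displacement = 2.1864

Answer: 2.1864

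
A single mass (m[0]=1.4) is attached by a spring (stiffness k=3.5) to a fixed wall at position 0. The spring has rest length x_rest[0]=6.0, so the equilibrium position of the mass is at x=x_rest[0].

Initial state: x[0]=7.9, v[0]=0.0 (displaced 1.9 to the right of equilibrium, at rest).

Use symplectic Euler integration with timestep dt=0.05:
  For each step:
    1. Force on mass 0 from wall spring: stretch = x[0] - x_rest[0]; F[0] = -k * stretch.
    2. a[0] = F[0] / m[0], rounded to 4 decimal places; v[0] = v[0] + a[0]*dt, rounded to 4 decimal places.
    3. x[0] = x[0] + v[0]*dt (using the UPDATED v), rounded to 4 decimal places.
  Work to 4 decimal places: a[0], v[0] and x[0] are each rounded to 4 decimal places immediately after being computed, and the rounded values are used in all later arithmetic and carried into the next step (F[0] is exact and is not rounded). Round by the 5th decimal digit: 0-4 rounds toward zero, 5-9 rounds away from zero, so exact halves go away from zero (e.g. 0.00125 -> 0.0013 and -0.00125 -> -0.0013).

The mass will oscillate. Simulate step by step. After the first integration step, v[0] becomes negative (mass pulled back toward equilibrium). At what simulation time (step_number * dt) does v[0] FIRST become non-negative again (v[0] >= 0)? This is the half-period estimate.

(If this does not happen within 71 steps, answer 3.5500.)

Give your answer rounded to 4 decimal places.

Answer: 2.0000

Derivation:
Step 0: x=[7.9000] v=[0.0000]
Step 1: x=[7.8881] v=[-0.2375]
Step 2: x=[7.8644] v=[-0.4735]
Step 3: x=[7.8291] v=[-0.7066]
Step 4: x=[7.7823] v=[-0.9352]
Step 5: x=[7.7244] v=[-1.1580]
Step 6: x=[7.6557] v=[-1.3736]
Step 7: x=[7.5767] v=[-1.5806]
Step 8: x=[7.4878] v=[-1.7777]
Step 9: x=[7.3896] v=[-1.9637]
Step 10: x=[7.2827] v=[-2.1374]
Step 11: x=[7.1678] v=[-2.2977]
Step 12: x=[7.0456] v=[-2.4437]
Step 13: x=[6.9169] v=[-2.5744]
Step 14: x=[6.7825] v=[-2.6890]
Step 15: x=[6.6432] v=[-2.7868]
Step 16: x=[6.4998] v=[-2.8672]
Step 17: x=[6.3533] v=[-2.9297]
Step 18: x=[6.2046] v=[-2.9739]
Step 19: x=[6.0546] v=[-2.9995]
Step 20: x=[5.9043] v=[-3.0063]
Step 21: x=[5.7546] v=[-2.9943]
Step 22: x=[5.6064] v=[-2.9636]
Step 23: x=[5.4607] v=[-2.9144]
Step 24: x=[5.3184] v=[-2.8470]
Step 25: x=[5.1803] v=[-2.7618]
Step 26: x=[5.0473] v=[-2.6593]
Step 27: x=[4.9203] v=[-2.5402]
Step 28: x=[4.8000] v=[-2.4052]
Step 29: x=[4.6872] v=[-2.2552]
Step 30: x=[4.5826] v=[-2.0911]
Step 31: x=[4.4869] v=[-1.9139]
Step 32: x=[4.4007] v=[-1.7248]
Step 33: x=[4.3245] v=[-1.5249]
Step 34: x=[4.2587] v=[-1.3155]
Step 35: x=[4.2038] v=[-1.0978]
Step 36: x=[4.1601] v=[-0.8733]
Step 37: x=[4.1279] v=[-0.6433]
Step 38: x=[4.1074] v=[-0.4093]
Step 39: x=[4.0988] v=[-0.1727]
Step 40: x=[4.1021] v=[0.0650]
First v>=0 after going negative at step 40, time=2.0000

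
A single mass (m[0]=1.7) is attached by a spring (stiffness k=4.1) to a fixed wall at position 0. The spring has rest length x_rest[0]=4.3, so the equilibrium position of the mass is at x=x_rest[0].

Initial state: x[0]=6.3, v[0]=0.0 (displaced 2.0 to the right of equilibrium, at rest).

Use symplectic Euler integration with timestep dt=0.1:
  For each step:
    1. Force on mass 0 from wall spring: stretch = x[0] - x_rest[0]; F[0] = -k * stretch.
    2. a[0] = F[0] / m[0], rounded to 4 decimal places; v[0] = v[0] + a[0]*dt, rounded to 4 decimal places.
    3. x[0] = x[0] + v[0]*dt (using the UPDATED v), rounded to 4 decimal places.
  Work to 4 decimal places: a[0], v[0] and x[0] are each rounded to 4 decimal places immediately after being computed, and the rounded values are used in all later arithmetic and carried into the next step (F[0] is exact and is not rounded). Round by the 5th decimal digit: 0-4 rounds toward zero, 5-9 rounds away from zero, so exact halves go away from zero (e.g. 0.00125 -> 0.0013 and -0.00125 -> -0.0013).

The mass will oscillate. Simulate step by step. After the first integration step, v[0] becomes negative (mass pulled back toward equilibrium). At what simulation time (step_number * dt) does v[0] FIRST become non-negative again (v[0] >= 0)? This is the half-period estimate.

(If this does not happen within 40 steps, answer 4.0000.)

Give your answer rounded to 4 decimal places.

Step 0: x=[6.3000] v=[0.0000]
Step 1: x=[6.2518] v=[-0.4824]
Step 2: x=[6.1565] v=[-0.9531]
Step 3: x=[6.0164] v=[-1.4008]
Step 4: x=[5.8349] v=[-1.8148]
Step 5: x=[5.6164] v=[-2.1850]
Step 6: x=[5.3662] v=[-2.5025]
Step 7: x=[5.0902] v=[-2.7596]
Step 8: x=[4.7952] v=[-2.9502]
Step 9: x=[4.4882] v=[-3.0696]
Step 10: x=[4.1767] v=[-3.1150]
Step 11: x=[3.8682] v=[-3.0853]
Step 12: x=[3.5701] v=[-2.9812]
Step 13: x=[3.2896] v=[-2.8052]
Step 14: x=[3.0335] v=[-2.5615]
Step 15: x=[2.8079] v=[-2.2561]
Step 16: x=[2.6183] v=[-1.8962]
Step 17: x=[2.4692] v=[-1.4906]
Step 18: x=[2.3643] v=[-1.0491]
Step 19: x=[2.3061] v=[-0.5823]
Step 20: x=[2.2960] v=[-0.1014]
Step 21: x=[2.3342] v=[0.3819]
First v>=0 after going negative at step 21, time=2.1000

Answer: 2.1000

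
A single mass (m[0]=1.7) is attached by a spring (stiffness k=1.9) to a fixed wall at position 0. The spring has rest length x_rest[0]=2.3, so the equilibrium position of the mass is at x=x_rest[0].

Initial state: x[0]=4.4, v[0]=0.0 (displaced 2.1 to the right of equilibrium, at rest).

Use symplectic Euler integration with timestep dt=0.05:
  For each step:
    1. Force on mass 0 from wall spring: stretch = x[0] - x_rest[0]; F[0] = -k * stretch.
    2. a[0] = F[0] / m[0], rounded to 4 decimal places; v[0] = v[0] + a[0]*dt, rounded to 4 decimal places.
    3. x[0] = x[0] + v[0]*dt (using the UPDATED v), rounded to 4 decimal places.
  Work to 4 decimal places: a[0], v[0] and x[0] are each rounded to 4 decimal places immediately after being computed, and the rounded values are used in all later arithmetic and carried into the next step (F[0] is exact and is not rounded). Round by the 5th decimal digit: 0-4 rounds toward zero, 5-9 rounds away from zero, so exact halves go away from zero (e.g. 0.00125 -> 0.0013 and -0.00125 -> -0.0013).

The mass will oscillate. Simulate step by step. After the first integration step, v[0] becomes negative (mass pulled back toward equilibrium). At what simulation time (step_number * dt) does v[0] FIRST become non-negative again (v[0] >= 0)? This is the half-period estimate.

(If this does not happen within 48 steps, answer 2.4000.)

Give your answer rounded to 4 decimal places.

Answer: 2.4000

Derivation:
Step 0: x=[4.4000] v=[0.0000]
Step 1: x=[4.3941] v=[-0.1174]
Step 2: x=[4.3824] v=[-0.2344]
Step 3: x=[4.3649] v=[-0.3508]
Step 4: x=[4.3416] v=[-0.4662]
Step 5: x=[4.3126] v=[-0.5803]
Step 6: x=[4.2780] v=[-0.6928]
Step 7: x=[4.2378] v=[-0.8033]
Step 8: x=[4.1922] v=[-0.9116]
Step 9: x=[4.1413] v=[-1.0173]
Step 10: x=[4.0853] v=[-1.1202]
Step 11: x=[4.0243] v=[-1.2200]
Step 12: x=[3.9585] v=[-1.3164]
Step 13: x=[3.8880] v=[-1.4091]
Step 14: x=[3.8131] v=[-1.4978]
Step 15: x=[3.7340] v=[-1.5824]
Step 16: x=[3.6509] v=[-1.6625]
Step 17: x=[3.5640] v=[-1.7380]
Step 18: x=[3.4736] v=[-1.8086]
Step 19: x=[3.3799] v=[-1.8742]
Step 20: x=[3.2832] v=[-1.9345]
Step 21: x=[3.1837] v=[-1.9894]
Step 22: x=[3.0818] v=[-2.0388]
Step 23: x=[2.9777] v=[-2.0825]
Step 24: x=[2.8717] v=[-2.1204]
Step 25: x=[2.7641] v=[-2.1524]
Step 26: x=[2.6552] v=[-2.1783]
Step 27: x=[2.5453] v=[-2.1982]
Step 28: x=[2.4347] v=[-2.2119]
Step 29: x=[2.3237] v=[-2.2194]
Step 30: x=[2.2127] v=[-2.2207]
Step 31: x=[2.1019] v=[-2.2158]
Step 32: x=[1.9917] v=[-2.2047]
Step 33: x=[1.8823] v=[-2.1875]
Step 34: x=[1.7741] v=[-2.1642]
Step 35: x=[1.6674] v=[-2.1348]
Step 36: x=[1.5624] v=[-2.0995]
Step 37: x=[1.4595] v=[-2.0583]
Step 38: x=[1.3589] v=[-2.0113]
Step 39: x=[1.2610] v=[-1.9587]
Step 40: x=[1.1660] v=[-1.9006]
Step 41: x=[1.0741] v=[-1.8372]
Step 42: x=[0.9857] v=[-1.7687]
Step 43: x=[0.9009] v=[-1.6953]
Step 44: x=[0.8200] v=[-1.6171]
Step 45: x=[0.7433] v=[-1.5344]
Step 46: x=[0.6709] v=[-1.4474]
Step 47: x=[0.6031] v=[-1.3564]
Step 48: x=[0.5400] v=[-1.2616]
v[0] did not become non-negative within 48 steps; using fallback time=2.4000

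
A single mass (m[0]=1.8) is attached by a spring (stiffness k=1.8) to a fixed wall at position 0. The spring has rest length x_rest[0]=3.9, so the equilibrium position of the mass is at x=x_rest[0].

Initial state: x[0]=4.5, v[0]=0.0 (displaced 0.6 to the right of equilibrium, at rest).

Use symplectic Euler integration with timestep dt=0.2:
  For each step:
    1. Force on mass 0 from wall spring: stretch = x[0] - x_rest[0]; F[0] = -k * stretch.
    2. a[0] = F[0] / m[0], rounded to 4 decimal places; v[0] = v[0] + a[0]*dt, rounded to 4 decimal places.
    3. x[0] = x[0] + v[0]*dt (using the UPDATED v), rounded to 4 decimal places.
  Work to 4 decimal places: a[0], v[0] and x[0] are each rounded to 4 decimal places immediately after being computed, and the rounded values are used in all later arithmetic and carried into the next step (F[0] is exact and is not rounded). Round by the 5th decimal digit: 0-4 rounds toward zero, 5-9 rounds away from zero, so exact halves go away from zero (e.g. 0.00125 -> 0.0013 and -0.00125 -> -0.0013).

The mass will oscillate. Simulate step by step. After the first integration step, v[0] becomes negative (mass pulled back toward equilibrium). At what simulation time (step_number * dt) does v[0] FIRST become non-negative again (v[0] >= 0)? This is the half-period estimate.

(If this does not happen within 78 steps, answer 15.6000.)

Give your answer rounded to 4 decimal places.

Step 0: x=[4.5000] v=[0.0000]
Step 1: x=[4.4760] v=[-0.1200]
Step 2: x=[4.4290] v=[-0.2352]
Step 3: x=[4.3608] v=[-0.3410]
Step 4: x=[4.2742] v=[-0.4332]
Step 5: x=[4.1726] v=[-0.5080]
Step 6: x=[4.0601] v=[-0.5625]
Step 7: x=[3.9412] v=[-0.5945]
Step 8: x=[3.8207] v=[-0.6027]
Step 9: x=[3.7033] v=[-0.5868]
Step 10: x=[3.5938] v=[-0.5475]
Step 11: x=[3.4965] v=[-0.4863]
Step 12: x=[3.4154] v=[-0.4056]
Step 13: x=[3.3537] v=[-0.3087]
Step 14: x=[3.3138] v=[-0.1994]
Step 15: x=[3.2974] v=[-0.0822]
Step 16: x=[3.3051] v=[0.0383]
First v>=0 after going negative at step 16, time=3.2000

Answer: 3.2000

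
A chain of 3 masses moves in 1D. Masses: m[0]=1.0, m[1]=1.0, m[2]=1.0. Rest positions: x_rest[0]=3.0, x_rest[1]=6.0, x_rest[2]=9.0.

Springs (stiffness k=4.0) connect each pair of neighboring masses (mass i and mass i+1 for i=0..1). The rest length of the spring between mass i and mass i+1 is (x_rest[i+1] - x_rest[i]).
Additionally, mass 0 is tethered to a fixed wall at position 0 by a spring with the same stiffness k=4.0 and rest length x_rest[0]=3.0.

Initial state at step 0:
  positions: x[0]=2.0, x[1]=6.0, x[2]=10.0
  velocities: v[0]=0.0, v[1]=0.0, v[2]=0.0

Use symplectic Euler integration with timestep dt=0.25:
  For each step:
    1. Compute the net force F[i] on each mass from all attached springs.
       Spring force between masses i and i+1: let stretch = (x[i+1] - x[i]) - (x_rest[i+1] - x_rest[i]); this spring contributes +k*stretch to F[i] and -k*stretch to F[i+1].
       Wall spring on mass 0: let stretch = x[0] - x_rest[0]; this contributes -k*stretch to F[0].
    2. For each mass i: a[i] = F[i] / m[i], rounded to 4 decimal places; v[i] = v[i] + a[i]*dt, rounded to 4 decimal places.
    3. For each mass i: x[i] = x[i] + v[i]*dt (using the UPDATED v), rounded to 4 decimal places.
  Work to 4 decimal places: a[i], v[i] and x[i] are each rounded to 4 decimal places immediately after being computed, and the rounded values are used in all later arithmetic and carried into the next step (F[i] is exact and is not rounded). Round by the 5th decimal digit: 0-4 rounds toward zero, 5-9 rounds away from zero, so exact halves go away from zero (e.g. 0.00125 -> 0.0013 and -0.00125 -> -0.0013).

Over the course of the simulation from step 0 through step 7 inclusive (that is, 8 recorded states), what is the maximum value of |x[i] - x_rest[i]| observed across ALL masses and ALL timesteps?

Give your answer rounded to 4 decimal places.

Step 0: x=[2.0000 6.0000 10.0000] v=[0.0000 0.0000 0.0000]
Step 1: x=[2.5000 6.0000 9.7500] v=[2.0000 0.0000 -1.0000]
Step 2: x=[3.2500 6.0625 9.3125] v=[3.0000 0.2500 -1.7500]
Step 3: x=[3.8906 6.2344 8.8125] v=[2.5625 0.6875 -2.0000]
Step 4: x=[4.1445 6.4649 8.4180] v=[1.0157 0.9218 -1.5781]
Step 5: x=[3.9424 6.6035 8.2852] v=[-0.8084 0.5545 -0.5312]
Step 6: x=[3.4200 6.4973 8.4820] v=[-2.0897 -0.4249 0.7871]
Step 7: x=[2.8119 6.1179 8.9326] v=[-2.4324 -1.5175 1.8024]
Max displacement = 1.1445

Answer: 1.1445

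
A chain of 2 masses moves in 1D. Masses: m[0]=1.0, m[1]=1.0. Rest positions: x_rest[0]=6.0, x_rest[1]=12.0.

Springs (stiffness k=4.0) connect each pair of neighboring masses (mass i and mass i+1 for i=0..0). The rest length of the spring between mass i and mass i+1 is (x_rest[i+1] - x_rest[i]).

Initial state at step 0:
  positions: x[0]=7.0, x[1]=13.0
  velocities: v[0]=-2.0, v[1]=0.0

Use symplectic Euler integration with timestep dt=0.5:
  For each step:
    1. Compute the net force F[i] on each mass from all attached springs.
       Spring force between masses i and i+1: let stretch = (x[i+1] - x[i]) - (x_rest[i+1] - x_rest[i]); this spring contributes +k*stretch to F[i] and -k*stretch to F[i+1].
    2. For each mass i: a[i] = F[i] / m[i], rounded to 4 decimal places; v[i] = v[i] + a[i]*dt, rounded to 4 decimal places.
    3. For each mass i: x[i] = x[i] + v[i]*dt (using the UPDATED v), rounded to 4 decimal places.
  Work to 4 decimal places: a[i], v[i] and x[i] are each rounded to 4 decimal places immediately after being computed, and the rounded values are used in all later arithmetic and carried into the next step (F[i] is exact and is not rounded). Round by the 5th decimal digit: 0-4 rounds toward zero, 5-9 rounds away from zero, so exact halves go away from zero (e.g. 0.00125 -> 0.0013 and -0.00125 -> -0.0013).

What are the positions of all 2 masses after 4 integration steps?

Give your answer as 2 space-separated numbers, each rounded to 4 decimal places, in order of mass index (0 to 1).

Answer: 5.0000 11.0000

Derivation:
Step 0: x=[7.0000 13.0000] v=[-2.0000 0.0000]
Step 1: x=[6.0000 13.0000] v=[-2.0000 0.0000]
Step 2: x=[6.0000 12.0000] v=[0.0000 -2.0000]
Step 3: x=[6.0000 11.0000] v=[0.0000 -2.0000]
Step 4: x=[5.0000 11.0000] v=[-2.0000 0.0000]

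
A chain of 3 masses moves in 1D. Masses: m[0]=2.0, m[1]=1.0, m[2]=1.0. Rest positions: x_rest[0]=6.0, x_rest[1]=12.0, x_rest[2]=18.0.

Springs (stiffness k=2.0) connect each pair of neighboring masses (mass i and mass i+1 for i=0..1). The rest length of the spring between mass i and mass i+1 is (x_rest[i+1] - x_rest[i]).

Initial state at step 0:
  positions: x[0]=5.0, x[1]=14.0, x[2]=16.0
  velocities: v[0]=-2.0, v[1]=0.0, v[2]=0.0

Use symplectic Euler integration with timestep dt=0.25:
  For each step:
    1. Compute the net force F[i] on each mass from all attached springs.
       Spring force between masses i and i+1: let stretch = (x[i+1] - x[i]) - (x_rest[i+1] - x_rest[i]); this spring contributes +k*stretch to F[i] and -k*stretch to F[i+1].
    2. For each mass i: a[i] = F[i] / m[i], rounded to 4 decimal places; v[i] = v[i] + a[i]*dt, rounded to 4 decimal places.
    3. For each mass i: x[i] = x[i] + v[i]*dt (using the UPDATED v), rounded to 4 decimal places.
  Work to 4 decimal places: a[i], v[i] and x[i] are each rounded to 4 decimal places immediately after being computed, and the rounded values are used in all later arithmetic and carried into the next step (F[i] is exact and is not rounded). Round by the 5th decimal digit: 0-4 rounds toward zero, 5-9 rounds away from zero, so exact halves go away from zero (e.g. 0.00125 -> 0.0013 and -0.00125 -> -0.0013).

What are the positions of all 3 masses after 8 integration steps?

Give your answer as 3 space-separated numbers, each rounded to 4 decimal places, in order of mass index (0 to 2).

Answer: 2.8158 10.4250 15.9438

Derivation:
Step 0: x=[5.0000 14.0000 16.0000] v=[-2.0000 0.0000 0.0000]
Step 1: x=[4.6875 13.1250 16.5000] v=[-1.2500 -3.5000 2.0000]
Step 2: x=[4.5274 11.6172 17.3281] v=[-0.6406 -6.0313 3.3125]
Step 3: x=[4.4354 9.9370 18.1924] v=[-0.3682 -6.7208 3.4571]
Step 4: x=[4.3122 8.6010 18.7748] v=[-0.4928 -5.3439 2.3294]
Step 5: x=[4.0821 8.0007 18.8354] v=[-0.9206 -2.4014 0.2425]
Step 6: x=[3.7219 8.2649 18.2917] v=[-1.4410 1.0567 -2.1749]
Step 7: x=[3.2706 9.2146 17.2446] v=[-1.8053 3.7986 -4.1883]
Step 8: x=[2.8158 10.4250 15.9438] v=[-1.8193 4.8416 -5.2033]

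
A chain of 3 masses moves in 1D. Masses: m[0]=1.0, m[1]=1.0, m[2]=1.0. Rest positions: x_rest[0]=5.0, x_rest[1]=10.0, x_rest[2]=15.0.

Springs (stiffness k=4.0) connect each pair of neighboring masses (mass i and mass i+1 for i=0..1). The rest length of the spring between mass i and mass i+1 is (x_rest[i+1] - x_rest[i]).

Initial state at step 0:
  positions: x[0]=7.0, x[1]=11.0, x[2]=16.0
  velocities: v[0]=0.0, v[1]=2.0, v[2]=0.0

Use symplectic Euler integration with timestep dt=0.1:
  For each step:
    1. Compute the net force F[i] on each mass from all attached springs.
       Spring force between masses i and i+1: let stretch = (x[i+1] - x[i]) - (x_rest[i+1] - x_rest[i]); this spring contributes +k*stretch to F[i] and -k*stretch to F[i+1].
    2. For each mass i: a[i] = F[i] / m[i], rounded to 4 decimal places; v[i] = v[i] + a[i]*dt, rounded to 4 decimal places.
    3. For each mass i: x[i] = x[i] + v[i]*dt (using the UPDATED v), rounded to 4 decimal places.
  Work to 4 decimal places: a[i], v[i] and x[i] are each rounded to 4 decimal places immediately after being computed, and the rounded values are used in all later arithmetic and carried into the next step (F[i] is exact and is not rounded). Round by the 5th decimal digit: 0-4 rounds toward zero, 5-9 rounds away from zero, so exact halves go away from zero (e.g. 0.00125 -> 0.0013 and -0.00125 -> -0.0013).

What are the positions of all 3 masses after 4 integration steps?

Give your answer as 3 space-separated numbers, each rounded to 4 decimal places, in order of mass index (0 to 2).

Step 0: x=[7.0000 11.0000 16.0000] v=[0.0000 2.0000 0.0000]
Step 1: x=[6.9600 11.2400 16.0000] v=[-0.4000 2.4000 0.0000]
Step 2: x=[6.8912 11.4992 16.0096] v=[-0.6880 2.5920 0.0960]
Step 3: x=[6.8067 11.7545 16.0388] v=[-0.8448 2.5530 0.2918]
Step 4: x=[6.7201 11.9833 16.0966] v=[-0.8657 2.2876 0.5781]

Answer: 6.7201 11.9833 16.0966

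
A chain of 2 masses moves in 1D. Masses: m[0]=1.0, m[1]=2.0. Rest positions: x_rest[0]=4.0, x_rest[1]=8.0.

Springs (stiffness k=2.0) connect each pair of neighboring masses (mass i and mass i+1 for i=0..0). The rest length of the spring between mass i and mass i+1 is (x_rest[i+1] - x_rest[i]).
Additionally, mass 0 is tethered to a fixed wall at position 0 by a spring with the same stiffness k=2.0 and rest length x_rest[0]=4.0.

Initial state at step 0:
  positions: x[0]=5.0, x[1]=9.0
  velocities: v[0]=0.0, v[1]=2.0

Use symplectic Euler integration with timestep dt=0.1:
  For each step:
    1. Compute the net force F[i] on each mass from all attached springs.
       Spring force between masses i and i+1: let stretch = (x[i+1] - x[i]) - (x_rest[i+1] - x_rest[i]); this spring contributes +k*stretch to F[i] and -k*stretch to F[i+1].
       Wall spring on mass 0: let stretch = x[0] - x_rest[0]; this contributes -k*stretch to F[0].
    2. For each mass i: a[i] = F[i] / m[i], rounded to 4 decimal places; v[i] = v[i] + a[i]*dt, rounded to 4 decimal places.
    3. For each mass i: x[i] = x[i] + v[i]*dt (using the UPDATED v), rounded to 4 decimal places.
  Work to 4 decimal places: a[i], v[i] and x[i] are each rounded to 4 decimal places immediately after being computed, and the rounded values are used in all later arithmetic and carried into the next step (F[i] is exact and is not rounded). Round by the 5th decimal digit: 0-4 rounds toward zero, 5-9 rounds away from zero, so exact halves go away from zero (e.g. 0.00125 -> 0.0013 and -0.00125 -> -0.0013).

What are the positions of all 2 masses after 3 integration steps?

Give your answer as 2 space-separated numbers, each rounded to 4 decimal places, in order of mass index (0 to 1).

Answer: 4.8998 9.5911

Derivation:
Step 0: x=[5.0000 9.0000] v=[0.0000 2.0000]
Step 1: x=[4.9800 9.2000] v=[-0.2000 2.0000]
Step 2: x=[4.9448 9.3978] v=[-0.3520 1.9780]
Step 3: x=[4.8998 9.5911] v=[-0.4504 1.9327]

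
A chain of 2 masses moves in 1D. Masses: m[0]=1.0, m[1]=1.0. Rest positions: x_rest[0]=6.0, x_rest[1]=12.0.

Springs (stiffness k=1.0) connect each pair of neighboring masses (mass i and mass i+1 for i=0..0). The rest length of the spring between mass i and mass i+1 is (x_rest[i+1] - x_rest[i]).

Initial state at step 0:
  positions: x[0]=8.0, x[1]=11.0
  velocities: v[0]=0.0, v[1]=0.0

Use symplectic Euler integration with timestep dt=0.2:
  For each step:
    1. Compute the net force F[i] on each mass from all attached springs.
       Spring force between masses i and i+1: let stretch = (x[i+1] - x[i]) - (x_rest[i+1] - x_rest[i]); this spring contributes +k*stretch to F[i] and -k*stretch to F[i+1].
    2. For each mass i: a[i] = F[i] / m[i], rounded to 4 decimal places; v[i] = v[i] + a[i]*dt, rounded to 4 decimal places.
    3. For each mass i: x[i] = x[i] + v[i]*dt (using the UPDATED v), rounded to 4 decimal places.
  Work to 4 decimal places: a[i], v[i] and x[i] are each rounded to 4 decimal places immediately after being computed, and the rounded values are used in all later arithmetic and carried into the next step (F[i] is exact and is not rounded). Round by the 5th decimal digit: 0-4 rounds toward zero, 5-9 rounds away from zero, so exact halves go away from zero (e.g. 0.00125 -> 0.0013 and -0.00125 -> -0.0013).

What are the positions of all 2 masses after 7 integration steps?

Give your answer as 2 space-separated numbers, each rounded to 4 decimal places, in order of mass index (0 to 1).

Step 0: x=[8.0000 11.0000] v=[0.0000 0.0000]
Step 1: x=[7.8800 11.1200] v=[-0.6000 0.6000]
Step 2: x=[7.6496 11.3504] v=[-1.1520 1.1520]
Step 3: x=[7.3272 11.6728] v=[-1.6118 1.6118]
Step 4: x=[6.9387 12.0613] v=[-1.9427 1.9427]
Step 5: x=[6.5151 12.4849] v=[-2.1182 2.1182]
Step 6: x=[6.0903 12.9097] v=[-2.1242 2.1242]
Step 7: x=[5.6982 13.3018] v=[-1.9603 1.9603]

Answer: 5.6982 13.3018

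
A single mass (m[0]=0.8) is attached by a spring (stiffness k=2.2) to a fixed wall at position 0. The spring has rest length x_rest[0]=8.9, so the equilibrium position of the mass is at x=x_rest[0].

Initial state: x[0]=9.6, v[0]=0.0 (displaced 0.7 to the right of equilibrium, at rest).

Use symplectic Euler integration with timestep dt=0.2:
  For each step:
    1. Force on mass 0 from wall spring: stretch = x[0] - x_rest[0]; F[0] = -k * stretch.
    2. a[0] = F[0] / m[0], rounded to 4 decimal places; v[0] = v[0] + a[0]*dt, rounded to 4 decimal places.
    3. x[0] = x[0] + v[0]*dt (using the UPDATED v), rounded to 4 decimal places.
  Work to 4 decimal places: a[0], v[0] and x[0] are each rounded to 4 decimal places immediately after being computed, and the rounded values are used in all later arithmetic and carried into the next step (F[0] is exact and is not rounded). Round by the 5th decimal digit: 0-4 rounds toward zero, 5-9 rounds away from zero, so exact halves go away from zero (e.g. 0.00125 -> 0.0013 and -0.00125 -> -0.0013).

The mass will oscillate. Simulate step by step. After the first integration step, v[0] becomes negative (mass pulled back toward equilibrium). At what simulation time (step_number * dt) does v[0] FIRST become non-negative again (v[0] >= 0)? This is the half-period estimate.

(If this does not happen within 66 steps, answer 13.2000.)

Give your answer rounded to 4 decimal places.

Step 0: x=[9.6000] v=[0.0000]
Step 1: x=[9.5230] v=[-0.3850]
Step 2: x=[9.3775] v=[-0.7277]
Step 3: x=[9.1794] v=[-0.9903]
Step 4: x=[8.9506] v=[-1.1440]
Step 5: x=[8.7162] v=[-1.1718]
Step 6: x=[8.5021] v=[-1.0707]
Step 7: x=[8.3317] v=[-0.8519]
Step 8: x=[8.2238] v=[-0.5393]
Step 9: x=[8.1903] v=[-0.1674]
Step 10: x=[8.2349] v=[0.2229]
First v>=0 after going negative at step 10, time=2.0000

Answer: 2.0000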